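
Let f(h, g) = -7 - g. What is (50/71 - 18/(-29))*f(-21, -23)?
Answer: 43648/2059 ≈ 21.199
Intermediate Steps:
(50/71 - 18/(-29))*f(-21, -23) = (50/71 - 18/(-29))*(-7 - 1*(-23)) = (50*(1/71) - 18*(-1/29))*(-7 + 23) = (50/71 + 18/29)*16 = (2728/2059)*16 = 43648/2059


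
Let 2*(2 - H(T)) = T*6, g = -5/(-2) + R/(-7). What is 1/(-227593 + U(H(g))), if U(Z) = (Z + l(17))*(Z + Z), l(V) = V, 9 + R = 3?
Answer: -98/22318239 ≈ -4.3910e-6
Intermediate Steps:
R = -6 (R = -9 + 3 = -6)
g = 47/14 (g = -5/(-2) - 6/(-7) = -5*(-½) - 6*(-⅐) = 5/2 + 6/7 = 47/14 ≈ 3.3571)
H(T) = 2 - 3*T (H(T) = 2 - T*6/2 = 2 - 3*T)
U(Z) = 2*Z*(17 + Z) (U(Z) = (Z + 17)*(Z + Z) = (17 + Z)*(2*Z) = 2*Z*(17 + Z))
1/(-227593 + U(H(g))) = 1/(-227593 + 2*(2 - 3*47/14)*(17 + (2 - 3*47/14))) = 1/(-227593 + 2*(2 - 141/14)*(17 + (2 - 141/14))) = 1/(-227593 + 2*(-113/14)*(17 - 113/14)) = 1/(-227593 + 2*(-113/14)*(125/14)) = 1/(-227593 - 14125/98) = 1/(-22318239/98) = -98/22318239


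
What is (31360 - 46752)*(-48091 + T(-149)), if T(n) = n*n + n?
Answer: 400792288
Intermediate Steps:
T(n) = n + n² (T(n) = n² + n = n + n²)
(31360 - 46752)*(-48091 + T(-149)) = (31360 - 46752)*(-48091 - 149*(1 - 149)) = -15392*(-48091 - 149*(-148)) = -15392*(-48091 + 22052) = -15392*(-26039) = 400792288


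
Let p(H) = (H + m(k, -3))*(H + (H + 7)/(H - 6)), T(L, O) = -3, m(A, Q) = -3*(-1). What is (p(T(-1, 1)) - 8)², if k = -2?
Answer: 64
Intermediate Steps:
m(A, Q) = 3
p(H) = (3 + H)*(H + (7 + H)/(-6 + H)) (p(H) = (H + 3)*(H + (H + 7)/(H - 6)) = (3 + H)*(H + (7 + H)/(-6 + H)))
(p(T(-1, 1)) - 8)² = ((21 + (-3)³ - 8*(-3) - 2*(-3)²)/(-6 - 3) - 8)² = ((21 - 27 + 24 - 2*9)/(-9) - 8)² = (-(21 - 27 + 24 - 18)/9 - 8)² = (-⅑*0 - 8)² = (0 - 8)² = (-8)² = 64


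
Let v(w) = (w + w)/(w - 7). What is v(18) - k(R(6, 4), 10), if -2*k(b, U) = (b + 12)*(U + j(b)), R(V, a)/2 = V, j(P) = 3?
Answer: 1752/11 ≈ 159.27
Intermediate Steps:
R(V, a) = 2*V
v(w) = 2*w/(-7 + w) (v(w) = (2*w)/(-7 + w) = 2*w/(-7 + w))
k(b, U) = -(3 + U)*(12 + b)/2 (k(b, U) = -(b + 12)*(U + 3)/2 = -(12 + b)*(3 + U)/2 = -(3 + U)*(12 + b)/2)
v(18) - k(R(6, 4), 10) = 2*18/(-7 + 18) - (-18 - 6*10 - 3*6 - ½*10*2*6) = 2*18/11 - (-18 - 60 - 3/2*12 - ½*10*12) = 2*18*(1/11) - (-18 - 60 - 18 - 60) = 36/11 - 1*(-156) = 36/11 + 156 = 1752/11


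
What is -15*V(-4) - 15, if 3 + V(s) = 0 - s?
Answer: -30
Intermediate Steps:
V(s) = -3 - s (V(s) = -3 + (0 - s) = -3 - s)
-15*V(-4) - 15 = -15*(-3 - 1*(-4)) - 15 = -15*(-3 + 4) - 15 = -15*1 - 15 = -15 - 15 = -30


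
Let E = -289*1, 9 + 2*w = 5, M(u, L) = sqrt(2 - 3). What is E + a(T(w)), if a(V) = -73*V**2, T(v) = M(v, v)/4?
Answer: -4551/16 ≈ -284.44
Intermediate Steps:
M(u, L) = I (M(u, L) = sqrt(-1) = I)
w = -2 (w = -9/2 + (1/2)*5 = -9/2 + 5/2 = -2)
T(v) = I/4
E = -289
E + a(T(w)) = -289 - 73*(I/4)**2 = -289 - 73*(-1/16) = -289 + 73/16 = -4551/16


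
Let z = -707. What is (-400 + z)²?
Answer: 1225449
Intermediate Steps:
(-400 + z)² = (-400 - 707)² = (-1107)² = 1225449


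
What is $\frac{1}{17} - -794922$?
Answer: $\frac{13513675}{17} \approx 7.9492 \cdot 10^{5}$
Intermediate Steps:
$\frac{1}{17} - -794922 = \frac{1}{17} + 794922 = \frac{13513675}{17}$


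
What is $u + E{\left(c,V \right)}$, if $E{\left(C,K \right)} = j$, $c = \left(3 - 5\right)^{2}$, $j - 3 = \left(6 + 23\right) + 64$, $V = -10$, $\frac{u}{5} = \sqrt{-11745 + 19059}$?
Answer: $96 + 5 \sqrt{7314} \approx 523.61$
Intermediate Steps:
$u = 5 \sqrt{7314}$ ($u = 5 \sqrt{-11745 + 19059} = 5 \sqrt{7314} \approx 427.61$)
$j = 96$ ($j = 3 + \left(\left(6 + 23\right) + 64\right) = 3 + \left(29 + 64\right) = 3 + 93 = 96$)
$c = 4$ ($c = \left(-2\right)^{2} = 4$)
$E{\left(C,K \right)} = 96$
$u + E{\left(c,V \right)} = 5 \sqrt{7314} + 96 = 96 + 5 \sqrt{7314}$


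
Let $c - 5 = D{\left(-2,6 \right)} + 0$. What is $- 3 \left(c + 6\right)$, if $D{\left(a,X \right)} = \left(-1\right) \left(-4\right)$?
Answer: $-45$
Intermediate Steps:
$D{\left(a,X \right)} = 4$
$c = 9$ ($c = 5 + \left(4 + 0\right) = 5 + 4 = 9$)
$- 3 \left(c + 6\right) = - 3 \left(9 + 6\right) = \left(-3\right) 15 = -45$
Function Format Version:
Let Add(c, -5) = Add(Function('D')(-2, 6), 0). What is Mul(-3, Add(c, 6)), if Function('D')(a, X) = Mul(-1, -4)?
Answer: -45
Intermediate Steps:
Function('D')(a, X) = 4
c = 9 (c = Add(5, Add(4, 0)) = Add(5, 4) = 9)
Mul(-3, Add(c, 6)) = Mul(-3, Add(9, 6)) = Mul(-3, 15) = -45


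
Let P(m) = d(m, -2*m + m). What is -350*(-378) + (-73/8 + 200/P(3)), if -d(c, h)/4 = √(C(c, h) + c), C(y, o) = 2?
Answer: 1058327/8 - 10*√5 ≈ 1.3227e+5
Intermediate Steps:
d(c, h) = -4*√(2 + c)
P(m) = -4*√(2 + m)
-350*(-378) + (-73/8 + 200/P(3)) = -350*(-378) + (-73/8 + 200/((-4*√(2 + 3)))) = 132300 + (-73*⅛ + 200/((-4*√5))) = 132300 + (-73/8 + 200*(-√5/20)) = 132300 + (-73/8 - 10*√5) = 1058327/8 - 10*√5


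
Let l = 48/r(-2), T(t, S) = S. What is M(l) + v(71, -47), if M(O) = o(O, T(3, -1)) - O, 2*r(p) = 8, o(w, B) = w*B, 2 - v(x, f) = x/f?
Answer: -963/47 ≈ -20.489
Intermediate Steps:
v(x, f) = 2 - x/f
o(w, B) = B*w
r(p) = 4 (r(p) = (1/2)*8 = 4)
l = 12 (l = 48/4 = 48*(1/4) = 12)
M(O) = -2*O (M(O) = -O - O = -2*O)
M(l) + v(71, -47) = -2*12 + (2 - 1*71/(-47)) = -24 + (2 - 1*71*(-1/47)) = -24 + (2 + 71/47) = -24 + 165/47 = -963/47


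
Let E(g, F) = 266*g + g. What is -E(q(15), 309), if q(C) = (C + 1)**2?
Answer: -68352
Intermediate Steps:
q(C) = (1 + C)**2
E(g, F) = 267*g
-E(q(15), 309) = -267*(1 + 15)**2 = -267*16**2 = -267*256 = -1*68352 = -68352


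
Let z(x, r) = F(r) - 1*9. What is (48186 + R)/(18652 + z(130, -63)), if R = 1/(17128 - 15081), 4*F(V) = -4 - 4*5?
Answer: 98636743/38149939 ≈ 2.5855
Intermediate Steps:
F(V) = -6 (F(V) = (-4 - 4*5)/4 = (-4 - 20)/4 = (¼)*(-24) = -6)
z(x, r) = -15 (z(x, r) = -6 - 1*9 = -6 - 9 = -15)
R = 1/2047 ≈ 0.00048852
(48186 + R)/(18652 + z(130, -63)) = (48186 + 1/2047)/(18652 - 15) = (98636743/2047)/18637 = (98636743/2047)*(1/18637) = 98636743/38149939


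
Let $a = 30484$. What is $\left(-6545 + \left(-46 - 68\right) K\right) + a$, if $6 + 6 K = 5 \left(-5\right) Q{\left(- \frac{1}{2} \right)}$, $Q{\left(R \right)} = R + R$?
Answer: $23578$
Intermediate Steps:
$Q{\left(R \right)} = 2 R$
$K = \frac{19}{6}$ ($K = -1 + \frac{5 \left(-5\right) 2 \left(- \frac{1}{2}\right)}{6} = -1 + \frac{\left(-25\right) 2 \left(\left(-1\right) \frac{1}{2}\right)}{6} = -1 + \frac{\left(-25\right) 2 \left(- \frac{1}{2}\right)}{6} = -1 + \frac{\left(-25\right) \left(-1\right)}{6} = -1 + \frac{1}{6} \cdot 25 = -1 + \frac{25}{6} = \frac{19}{6} \approx 3.1667$)
$\left(-6545 + \left(-46 - 68\right) K\right) + a = \left(-6545 + \left(-46 - 68\right) \frac{19}{6}\right) + 30484 = \left(-6545 - 361\right) + 30484 = -6906 + 30484 = 23578$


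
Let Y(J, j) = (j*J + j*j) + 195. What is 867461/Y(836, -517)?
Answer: -867461/164728 ≈ -5.2660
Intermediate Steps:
Y(J, j) = 195 + j² + J*j (Y(J, j) = (J*j + j²) + 195 = (j² + J*j) + 195 = 195 + j² + J*j)
867461/Y(836, -517) = 867461/(195 + (-517)² + 836*(-517)) = 867461/(195 + 267289 - 432212) = 867461/(-164728) = 867461*(-1/164728) = -867461/164728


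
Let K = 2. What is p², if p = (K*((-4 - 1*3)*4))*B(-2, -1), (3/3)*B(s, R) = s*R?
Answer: 12544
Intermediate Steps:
B(s, R) = R*s (B(s, R) = s*R = R*s)
p = -112 (p = (2*((-4 - 1*3)*4))*(-1*(-2)) = (2*((-4 - 3)*4))*2 = (2*(-7*4))*2 = (2*(-28))*2 = -56*2 = -112)
p² = (-112)² = 12544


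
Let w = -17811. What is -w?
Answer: 17811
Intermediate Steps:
-w = -1*(-17811) = 17811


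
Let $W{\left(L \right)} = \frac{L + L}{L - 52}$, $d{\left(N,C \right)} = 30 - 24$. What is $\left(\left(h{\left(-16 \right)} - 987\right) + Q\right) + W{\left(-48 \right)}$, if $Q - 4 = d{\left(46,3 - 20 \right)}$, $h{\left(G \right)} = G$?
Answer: $- \frac{24801}{25} \approx -992.04$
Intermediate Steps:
$d{\left(N,C \right)} = 6$
$Q = 10$ ($Q = 4 + 6 = 10$)
$W{\left(L \right)} = \frac{2 L}{-52 + L}$
$\left(\left(h{\left(-16 \right)} - 987\right) + Q\right) + W{\left(-48 \right)} = \left(\left(-16 - 987\right) + 10\right) + 2 \left(-48\right) \frac{1}{-52 - 48} = \left(-1003 + 10\right) + 2 \left(-48\right) \frac{1}{-100} = -993 + 2 \left(-48\right) \left(- \frac{1}{100}\right) = -993 + \frac{24}{25} = - \frac{24801}{25}$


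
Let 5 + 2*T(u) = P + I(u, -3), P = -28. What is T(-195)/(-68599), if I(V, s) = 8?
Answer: 25/137198 ≈ 0.00018222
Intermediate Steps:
T(u) = -25/2 (T(u) = -5/2 + (-28 + 8)/2 = -5/2 + (1/2)*(-20) = -5/2 - 10 = -25/2)
T(-195)/(-68599) = -25/2/(-68599) = -25/2*(-1/68599) = 25/137198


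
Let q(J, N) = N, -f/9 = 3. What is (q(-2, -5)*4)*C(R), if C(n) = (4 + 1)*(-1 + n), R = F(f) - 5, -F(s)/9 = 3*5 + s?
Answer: -10200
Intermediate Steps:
f = -27 (f = -9*3 = -27)
F(s) = -135 - 9*s (F(s) = -9*(3*5 + s) = -9*(15 + s) = -135 - 9*s)
R = 103 (R = (-135 - 9*(-27)) - 5 = (-135 + 243) - 5 = 108 - 5 = 103)
C(n) = -5 + 5*n (C(n) = 5*(-1 + n) = -5 + 5*n)
(q(-2, -5)*4)*C(R) = (-5*4)*(-5 + 5*103) = -20*(-5 + 515) = -20*510 = -10200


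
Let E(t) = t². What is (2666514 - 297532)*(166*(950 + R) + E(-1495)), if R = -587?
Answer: 5437484111906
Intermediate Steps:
(2666514 - 297532)*(166*(950 + R) + E(-1495)) = (2666514 - 297532)*(166*(950 - 587) + (-1495)²) = 2368982*(166*363 + 2235025) = 2368982*(60258 + 2235025) = 2368982*2295283 = 5437484111906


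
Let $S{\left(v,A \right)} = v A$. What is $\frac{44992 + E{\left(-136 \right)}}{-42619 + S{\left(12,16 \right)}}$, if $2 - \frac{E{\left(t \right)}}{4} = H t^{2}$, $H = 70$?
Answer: $\frac{5133880}{42427} \approx 121.01$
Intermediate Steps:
$S{\left(v,A \right)} = A v$
$E{\left(t \right)} = 8 - 280 t^{2}$ ($E{\left(t \right)} = 8 - 4 \cdot 70 t^{2} = 8 - 280 t^{2}$)
$\frac{44992 + E{\left(-136 \right)}}{-42619 + S{\left(12,16 \right)}} = \frac{44992 + \left(8 - 280 \left(-136\right)^{2}\right)}{-42619 + 16 \cdot 12} = \frac{44992 + \left(8 - 5178880\right)}{-42619 + 192} = \frac{44992 + \left(8 - 5178880\right)}{-42427} = \left(44992 - 5178872\right) \left(- \frac{1}{42427}\right) = \left(-5133880\right) \left(- \frac{1}{42427}\right) = \frac{5133880}{42427}$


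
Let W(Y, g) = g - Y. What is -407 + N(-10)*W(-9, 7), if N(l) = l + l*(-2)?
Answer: -247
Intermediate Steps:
N(l) = -l (N(l) = l - 2*l = -l)
-407 + N(-10)*W(-9, 7) = -407 + (-1*(-10))*(7 - 1*(-9)) = -407 + 10*(7 + 9) = -407 + 10*16 = -407 + 160 = -247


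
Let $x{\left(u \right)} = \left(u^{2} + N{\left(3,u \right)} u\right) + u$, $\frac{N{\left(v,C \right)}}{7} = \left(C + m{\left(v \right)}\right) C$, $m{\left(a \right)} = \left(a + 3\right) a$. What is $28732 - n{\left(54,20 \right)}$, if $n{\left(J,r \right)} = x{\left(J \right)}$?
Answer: $-1443902$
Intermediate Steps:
$m{\left(a \right)} = a \left(3 + a\right)$ ($m{\left(a \right)} = \left(3 + a\right) a = a \left(3 + a\right)$)
$N{\left(v,C \right)} = 7 C \left(C + v \left(3 + v\right)\right)$ ($N{\left(v,C \right)} = 7 \left(C + v \left(3 + v\right)\right) C = 7 C \left(C + v \left(3 + v\right)\right)$)
$x{\left(u \right)} = u + u^{2} + 7 u^{2} \left(18 + u\right)$ ($x{\left(u \right)} = \left(u^{2} + 7 u \left(u + 3 \left(3 + 3\right)\right) u\right) + u = \left(u^{2} + 7 u \left(u + 3 \cdot 6\right) u\right) + u = \left(u^{2} + 7 u \left(u + 18\right) u\right) + u = \left(u^{2} + 7 u \left(18 + u\right) u\right) + u = \left(u^{2} + 7 u^{2} \left(18 + u\right)\right) + u = u + u^{2} + 7 u^{2} \left(18 + u\right)$)
$n{\left(J,r \right)} = J \left(1 + J + 7 J \left(18 + J\right)\right)$
$28732 - n{\left(54,20 \right)} = 28732 - 54 \left(1 + 54 + 7 \cdot 54 \left(18 + 54\right)\right) = 28732 - 54 \left(1 + 54 + 7 \cdot 54 \cdot 72\right) = 28732 - 54 \left(1 + 54 + 27216\right) = 28732 - 54 \cdot 27271 = 28732 - 1472634 = -1443902$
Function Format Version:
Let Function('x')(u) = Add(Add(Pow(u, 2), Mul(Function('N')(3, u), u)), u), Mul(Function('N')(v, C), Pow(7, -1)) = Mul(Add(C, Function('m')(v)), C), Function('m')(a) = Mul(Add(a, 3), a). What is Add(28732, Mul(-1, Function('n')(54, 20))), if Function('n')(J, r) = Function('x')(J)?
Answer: -1443902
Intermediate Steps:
Function('m')(a) = Mul(a, Add(3, a)) (Function('m')(a) = Mul(Add(3, a), a) = Mul(a, Add(3, a)))
Function('N')(v, C) = Mul(7, C, Add(C, Mul(v, Add(3, v)))) (Function('N')(v, C) = Mul(7, Mul(Add(C, Mul(v, Add(3, v))), C)) = Mul(7, Mul(C, Add(C, Mul(v, Add(3, v))))) = Mul(7, C, Add(C, Mul(v, Add(3, v)))))
Function('x')(u) = Add(u, Pow(u, 2), Mul(7, Pow(u, 2), Add(18, u))) (Function('x')(u) = Add(Add(Pow(u, 2), Mul(Mul(7, u, Add(u, Mul(3, Add(3, 3)))), u)), u) = Add(Add(Pow(u, 2), Mul(Mul(7, u, Add(u, Mul(3, 6))), u)), u) = Add(Add(Pow(u, 2), Mul(Mul(7, u, Add(u, 18)), u)), u) = Add(Add(Pow(u, 2), Mul(Mul(7, u, Add(18, u)), u)), u) = Add(Add(Pow(u, 2), Mul(7, Pow(u, 2), Add(18, u))), u) = Add(u, Pow(u, 2), Mul(7, Pow(u, 2), Add(18, u))))
Function('n')(J, r) = Mul(J, Add(1, J, Mul(7, J, Add(18, J))))
Add(28732, Mul(-1, Function('n')(54, 20))) = Add(28732, Mul(-1, Mul(54, Add(1, 54, Mul(7, 54, Add(18, 54)))))) = Add(28732, Mul(-1, Mul(54, Add(1, 54, Mul(7, 54, 72))))) = Add(28732, Mul(-1, Mul(54, Add(1, 54, 27216)))) = Add(28732, Mul(-1, Mul(54, 27271))) = Add(28732, Mul(-1, 1472634)) = Add(28732, -1472634) = -1443902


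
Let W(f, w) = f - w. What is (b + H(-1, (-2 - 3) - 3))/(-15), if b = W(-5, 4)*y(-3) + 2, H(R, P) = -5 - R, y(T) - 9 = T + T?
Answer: 29/15 ≈ 1.9333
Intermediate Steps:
y(T) = 9 + 2*T (y(T) = 9 + (T + T) = 9 + 2*T)
b = -25 (b = (-5 - 1*4)*(9 + 2*(-3)) + 2 = (-5 - 4)*(9 - 6) + 2 = -9*3 + 2 = -27 + 2 = -25)
(b + H(-1, (-2 - 3) - 3))/(-15) = (-25 + (-5 - 1*(-1)))/(-15) = -(-25 + (-5 + 1))/15 = -(-25 - 4)/15 = -1/15*(-29) = 29/15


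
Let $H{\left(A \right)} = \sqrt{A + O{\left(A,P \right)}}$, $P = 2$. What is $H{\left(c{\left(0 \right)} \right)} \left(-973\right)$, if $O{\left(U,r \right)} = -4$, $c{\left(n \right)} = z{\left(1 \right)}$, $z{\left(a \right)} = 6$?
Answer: $- 973 \sqrt{2} \approx -1376.0$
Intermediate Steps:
$c{\left(n \right)} = 6$
$H{\left(A \right)} = \sqrt{-4 + A}$ ($H{\left(A \right)} = \sqrt{A - 4} = \sqrt{-4 + A}$)
$H{\left(c{\left(0 \right)} \right)} \left(-973\right) = \sqrt{-4 + 6} \left(-973\right) = \sqrt{2} \left(-973\right) = - 973 \sqrt{2}$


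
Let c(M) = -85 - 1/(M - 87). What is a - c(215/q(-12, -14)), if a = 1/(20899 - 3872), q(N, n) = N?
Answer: 1821941340/21436993 ≈ 84.990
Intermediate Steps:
a = 1/17027 ≈ 5.8730e-5
c(M) = -85 - 1/(-87 + M)
a - c(215/q(-12, -14)) = 1/17027 - (7394 - 18275/(-12))/(-87 + 215/(-12)) = 1/17027 - (7394 - 18275*(-1)/12)/(-87 + 215*(-1/12)) = 1/17027 - (7394 - 85*(-215/12))/(-87 - 215/12) = 1/17027 - (7394 + 18275/12)/(-1259/12) = 1/17027 - (-12)*107003/(1259*12) = 1/17027 - 1*(-107003/1259) = 1/17027 + 107003/1259 = 1821941340/21436993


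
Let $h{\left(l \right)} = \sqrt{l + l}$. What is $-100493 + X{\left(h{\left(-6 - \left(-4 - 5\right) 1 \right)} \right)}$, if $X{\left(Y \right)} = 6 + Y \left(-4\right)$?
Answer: $-100487 - 4 \sqrt{6} \approx -1.005 \cdot 10^{5}$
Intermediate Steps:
$h{\left(l \right)} = \sqrt{2} \sqrt{l}$ ($h{\left(l \right)} = \sqrt{2 l} = \sqrt{2} \sqrt{l}$)
$X{\left(Y \right)} = 6 - 4 Y$
$-100493 + X{\left(h{\left(-6 - \left(-4 - 5\right) 1 \right)} \right)} = -100493 + \left(6 - 4 \sqrt{2} \sqrt{-6 - \left(-4 - 5\right) 1}\right) = -100493 + \left(6 - 4 \sqrt{2} \sqrt{-6 - \left(-9\right) 1}\right) = -100493 + \left(6 - 4 \sqrt{2} \sqrt{-6 - -9}\right) = -100493 + \left(6 - 4 \sqrt{2} \sqrt{-6 + 9}\right) = -100493 + \left(6 - 4 \sqrt{2} \sqrt{3}\right) = -100493 + \left(6 - 4 \sqrt{6}\right) = -100487 - 4 \sqrt{6}$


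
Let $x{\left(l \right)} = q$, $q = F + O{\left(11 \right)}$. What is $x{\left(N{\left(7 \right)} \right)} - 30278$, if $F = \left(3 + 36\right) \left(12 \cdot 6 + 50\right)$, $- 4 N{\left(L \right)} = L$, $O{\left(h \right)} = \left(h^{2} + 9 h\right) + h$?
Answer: $-25289$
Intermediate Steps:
$O{\left(h \right)} = h^{2} + 10 h$
$N{\left(L \right)} = - \frac{L}{4}$
$F = 4758$ ($F = 39 \left(72 + 50\right) = 39 \cdot 122 = 4758$)
$q = 4989$ ($q = 4758 + 11 \left(10 + 11\right) = 4758 + 11 \cdot 21 = 4758 + 231 = 4989$)
$x{\left(l \right)} = 4989$
$x{\left(N{\left(7 \right)} \right)} - 30278 = 4989 - 30278 = -25289$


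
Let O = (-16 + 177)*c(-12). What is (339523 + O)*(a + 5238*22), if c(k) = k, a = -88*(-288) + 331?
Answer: 47570285401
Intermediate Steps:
a = 25675 (a = 25344 + 331 = 25675)
O = -1932 (O = (-16 + 177)*(-12) = 161*(-12) = -1932)
(339523 + O)*(a + 5238*22) = (339523 - 1932)*(25675 + 5238*22) = 337591*(25675 + 115236) = 337591*140911 = 47570285401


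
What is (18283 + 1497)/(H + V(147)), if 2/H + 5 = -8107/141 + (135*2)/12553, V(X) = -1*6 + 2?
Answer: -218725194748/44585581 ≈ -4905.7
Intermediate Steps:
V(X) = -4 (V(X) = -6 + 2 = -4)
H = -1769973/55289483 (H = 2/(-5 + (-8107/141 + (135*2)/12553)) = 2/(-5 + (-8107*1/141 + 270*(1/12553))) = 2/(-5 + (-8107/141 + 270/12553)) = 2/(-5 - 101729101/1769973) = 2/(-110578966/1769973) = 2*(-1769973/110578966) = -1769973/55289483 ≈ -0.032013)
(18283 + 1497)/(H + V(147)) = (18283 + 1497)/(-1769973/55289483 - 4) = 19780/(-222927905/55289483) = 19780*(-55289483/222927905) = -218725194748/44585581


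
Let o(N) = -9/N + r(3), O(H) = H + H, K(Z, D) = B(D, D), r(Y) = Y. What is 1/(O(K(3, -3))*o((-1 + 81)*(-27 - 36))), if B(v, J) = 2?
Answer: 140/1681 ≈ 0.083284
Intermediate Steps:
K(Z, D) = 2
O(H) = 2*H
o(N) = 3 - 9/N (o(N) = -9/N + 3 = 3 - 9/N)
1/(O(K(3, -3))*o((-1 + 81)*(-27 - 36))) = 1/(((2*2))*(3 - 9*1/((-1 + 81)*(-27 - 36)))) = 1/(4*(3 - 9/(80*(-63)))) = 1/(4*(3 - 9/(-5040))) = 1/(4*(3 - 9*(-1/5040))) = 1/(4*(3 + 1/560)) = 1/(4*(1681/560)) = (¼)*(560/1681) = 140/1681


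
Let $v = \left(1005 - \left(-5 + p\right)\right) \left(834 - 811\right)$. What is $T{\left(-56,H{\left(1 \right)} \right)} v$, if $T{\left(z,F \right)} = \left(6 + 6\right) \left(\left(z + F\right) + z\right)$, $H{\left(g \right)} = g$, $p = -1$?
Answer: $-30972996$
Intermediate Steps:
$T{\left(z,F \right)} = 12 F + 24 z$ ($T{\left(z,F \right)} = 12 \left(\left(F + z\right) + z\right) = 12 \left(F + 2 z\right) = 12 F + 24 z$)
$v = 23253$ ($v = \left(1005 + \left(5 - -1\right)\right) \left(834 - 811\right) = \left(1005 + \left(5 + 1\right)\right) 23 = \left(1005 + 6\right) 23 = 1011 \cdot 23 = 23253$)
$T{\left(-56,H{\left(1 \right)} \right)} v = \left(12 \cdot 1 + 24 \left(-56\right)\right) 23253 = \left(12 - 1344\right) 23253 = \left(-1332\right) 23253 = -30972996$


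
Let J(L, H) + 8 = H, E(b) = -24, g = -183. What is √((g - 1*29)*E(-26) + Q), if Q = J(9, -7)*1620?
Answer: 2*I*√4803 ≈ 138.61*I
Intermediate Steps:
J(L, H) = -8 + H
Q = -24300 (Q = (-8 - 7)*1620 = -15*1620 = -24300)
√((g - 1*29)*E(-26) + Q) = √((-183 - 1*29)*(-24) - 24300) = √((-183 - 29)*(-24) - 24300) = √(-212*(-24) - 24300) = √(5088 - 24300) = √(-19212) = 2*I*√4803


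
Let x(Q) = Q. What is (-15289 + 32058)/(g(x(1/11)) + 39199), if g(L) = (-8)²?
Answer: 16769/39263 ≈ 0.42709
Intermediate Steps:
g(L) = 64
(-15289 + 32058)/(g(x(1/11)) + 39199) = (-15289 + 32058)/(64 + 39199) = 16769/39263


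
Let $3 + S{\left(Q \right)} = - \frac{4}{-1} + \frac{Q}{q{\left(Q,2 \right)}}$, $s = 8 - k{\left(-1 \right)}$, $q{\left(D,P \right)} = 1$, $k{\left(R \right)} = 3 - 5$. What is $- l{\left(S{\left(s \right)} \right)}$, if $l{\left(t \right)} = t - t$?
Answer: $0$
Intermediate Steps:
$k{\left(R \right)} = -2$
$s = 10$ ($s = 8 - -2 = 8 + 2 = 10$)
$S{\left(Q \right)} = 1 + Q$ ($S{\left(Q \right)} = -3 + \left(- \frac{4}{-1} + \frac{Q}{1}\right) = -3 + \left(\left(-4\right) \left(-1\right) + Q 1\right) = -3 + \left(4 + Q\right) = 1 + Q$)
$l{\left(t \right)} = 0$
$- l{\left(S{\left(s \right)} \right)} = \left(-1\right) 0 = 0$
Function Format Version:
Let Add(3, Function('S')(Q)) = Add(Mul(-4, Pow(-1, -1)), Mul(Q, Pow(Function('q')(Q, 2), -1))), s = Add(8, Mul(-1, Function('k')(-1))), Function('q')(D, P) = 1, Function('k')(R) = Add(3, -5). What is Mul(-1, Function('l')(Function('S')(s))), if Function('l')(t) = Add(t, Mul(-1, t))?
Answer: 0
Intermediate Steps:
Function('k')(R) = -2
s = 10 (s = Add(8, Mul(-1, -2)) = Add(8, 2) = 10)
Function('S')(Q) = Add(1, Q) (Function('S')(Q) = Add(-3, Add(Mul(-4, Pow(-1, -1)), Mul(Q, Pow(1, -1)))) = Add(-3, Add(Mul(-4, -1), Mul(Q, 1))) = Add(-3, Add(4, Q)) = Add(1, Q))
Function('l')(t) = 0
Mul(-1, Function('l')(Function('S')(s))) = Mul(-1, 0) = 0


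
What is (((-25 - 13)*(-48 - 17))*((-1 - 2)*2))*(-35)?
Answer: 518700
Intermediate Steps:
(((-25 - 13)*(-48 - 17))*((-1 - 2)*2))*(-35) = ((-38*(-65))*(-3*2))*(-35) = (2470*(-6))*(-35) = -14820*(-35) = 518700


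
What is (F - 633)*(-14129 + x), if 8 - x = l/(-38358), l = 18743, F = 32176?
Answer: -17084779399225/38358 ≈ -4.4540e+8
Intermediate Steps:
x = 325607/38358 (x = 8 - 18743/(-38358) = 8 - 18743*(-1)/38358 = 8 - 1*(-18743/38358) = 8 + 18743/38358 = 325607/38358 ≈ 8.4886)
(F - 633)*(-14129 + x) = (32176 - 633)*(-14129 + 325607/38358) = 31543*(-541634575/38358) = -17084779399225/38358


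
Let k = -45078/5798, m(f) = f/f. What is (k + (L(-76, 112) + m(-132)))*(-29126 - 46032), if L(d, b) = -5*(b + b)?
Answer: 245505110160/2899 ≈ 8.4686e+7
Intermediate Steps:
L(d, b) = -10*b
m(f) = 1
k = -22539/2899 (k = -45078*1/5798 = -22539/2899 ≈ -7.7747)
(k + (L(-76, 112) + m(-132)))*(-29126 - 46032) = (-22539/2899 + (-10*112 + 1))*(-29126 - 46032) = (-22539/2899 + (-1120 + 1))*(-75158) = (-22539/2899 - 1119)*(-75158) = -3266520/2899*(-75158) = 245505110160/2899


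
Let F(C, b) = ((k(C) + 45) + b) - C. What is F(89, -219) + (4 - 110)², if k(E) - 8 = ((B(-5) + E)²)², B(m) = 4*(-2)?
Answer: 43057702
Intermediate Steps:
B(m) = -8
k(E) = 8 + (-8 + E)⁴ (k(E) = 8 + ((-8 + E)²)² = 8 + (-8 + E)⁴)
F(C, b) = 53 + b + (-8 + C)⁴ - C (F(C, b) = (((8 + (-8 + C)⁴) + 45) + b) - C = ((53 + (-8 + C)⁴) + b) - C = (53 + b + (-8 + C)⁴) - C = 53 + b + (-8 + C)⁴ - C)
F(89, -219) + (4 - 110)² = (53 - 219 + (-8 + 89)⁴ - 1*89) + (4 - 110)² = (53 - 219 + 81⁴ - 89) + (-106)² = (53 - 219 + 43046721 - 89) + 11236 = 43046466 + 11236 = 43057702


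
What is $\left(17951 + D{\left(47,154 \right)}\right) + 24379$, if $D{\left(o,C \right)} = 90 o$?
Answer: $46560$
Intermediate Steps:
$\left(17951 + D{\left(47,154 \right)}\right) + 24379 = \left(17951 + 90 \cdot 47\right) + 24379 = \left(17951 + 4230\right) + 24379 = 22181 + 24379 = 46560$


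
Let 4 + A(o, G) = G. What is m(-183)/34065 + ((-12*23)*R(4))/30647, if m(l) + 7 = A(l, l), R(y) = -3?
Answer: 22260302/1043990055 ≈ 0.021322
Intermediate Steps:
A(o, G) = -4 + G
m(l) = -11 + l (m(l) = -7 + (-4 + l) = -11 + l)
m(-183)/34065 + ((-12*23)*R(4))/30647 = (-11 - 183)/34065 + (-12*23*(-3))/30647 = -194*1/34065 - 276*(-3)*(1/30647) = -194/34065 + 828*(1/30647) = -194/34065 + 828/30647 = 22260302/1043990055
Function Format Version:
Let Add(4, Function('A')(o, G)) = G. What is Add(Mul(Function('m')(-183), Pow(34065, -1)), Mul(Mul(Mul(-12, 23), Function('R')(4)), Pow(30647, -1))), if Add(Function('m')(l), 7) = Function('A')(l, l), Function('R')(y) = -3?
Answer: Rational(22260302, 1043990055) ≈ 0.021322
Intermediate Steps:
Function('A')(o, G) = Add(-4, G)
Function('m')(l) = Add(-11, l) (Function('m')(l) = Add(-7, Add(-4, l)) = Add(-11, l))
Add(Mul(Function('m')(-183), Pow(34065, -1)), Mul(Mul(Mul(-12, 23), Function('R')(4)), Pow(30647, -1))) = Add(Mul(Add(-11, -183), Pow(34065, -1)), Mul(Mul(Mul(-12, 23), -3), Pow(30647, -1))) = Add(Mul(-194, Rational(1, 34065)), Mul(Mul(-276, -3), Rational(1, 30647))) = Add(Rational(-194, 34065), Mul(828, Rational(1, 30647))) = Add(Rational(-194, 34065), Rational(828, 30647)) = Rational(22260302, 1043990055)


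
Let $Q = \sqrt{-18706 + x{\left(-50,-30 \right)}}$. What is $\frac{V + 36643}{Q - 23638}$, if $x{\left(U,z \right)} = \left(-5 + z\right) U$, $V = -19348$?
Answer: $- \frac{40881921}{55877200} - \frac{10377 i \sqrt{471}}{55877200} \approx -0.73164 - 0.0040304 i$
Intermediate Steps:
$x{\left(U,z \right)} = U \left(-5 + z\right)$
$Q = 6 i \sqrt{471}$ ($Q = \sqrt{-18706 - 50 \left(-5 - 30\right)} = \sqrt{-18706 - -1750} = \sqrt{-18706 + 1750} = \sqrt{-16956} = 6 i \sqrt{471} \approx 130.22 i$)
$\frac{V + 36643}{Q - 23638} = \frac{-19348 + 36643}{6 i \sqrt{471} - 23638} = \frac{17295}{-23638 + 6 i \sqrt{471}}$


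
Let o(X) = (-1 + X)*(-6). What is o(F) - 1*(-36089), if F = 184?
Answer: 34991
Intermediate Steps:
o(X) = 6 - 6*X
o(F) - 1*(-36089) = (6 - 6*184) - 1*(-36089) = (6 - 1104) + 36089 = -1098 + 36089 = 34991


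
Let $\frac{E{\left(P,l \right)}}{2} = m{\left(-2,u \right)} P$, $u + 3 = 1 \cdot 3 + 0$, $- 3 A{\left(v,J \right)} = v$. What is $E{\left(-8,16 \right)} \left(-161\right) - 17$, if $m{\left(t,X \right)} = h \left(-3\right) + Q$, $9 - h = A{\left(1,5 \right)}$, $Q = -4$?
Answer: $-82449$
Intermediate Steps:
$A{\left(v,J \right)} = - \frac{v}{3}$
$u = 0$ ($u = -3 + \left(1 \cdot 3 + 0\right) = -3 + \left(3 + 0\right) = -3 + 3 = 0$)
$h = \frac{28}{3}$ ($h = 9 - \left(- \frac{1}{3}\right) 1 = 9 - - \frac{1}{3} = 9 + \frac{1}{3} = \frac{28}{3} \approx 9.3333$)
$m{\left(t,X \right)} = -32$ ($m{\left(t,X \right)} = \frac{28}{3} \left(-3\right) - 4 = -28 - 4 = -32$)
$E{\left(P,l \right)} = - 64 P$ ($E{\left(P,l \right)} = 2 \left(- 32 P\right) = - 64 P$)
$E{\left(-8,16 \right)} \left(-161\right) - 17 = \left(-64\right) \left(-8\right) \left(-161\right) - 17 = 512 \left(-161\right) - 17 = -82432 - 17 = -82449$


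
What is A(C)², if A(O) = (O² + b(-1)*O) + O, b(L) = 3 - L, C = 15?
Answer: 90000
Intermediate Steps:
A(O) = O² + 5*O (A(O) = (O² + (3 - 1*(-1))*O) + O = (O² + (3 + 1)*O) + O = (O² + 4*O) + O = O² + 5*O)
A(C)² = (15*(5 + 15))² = (15*20)² = 300² = 90000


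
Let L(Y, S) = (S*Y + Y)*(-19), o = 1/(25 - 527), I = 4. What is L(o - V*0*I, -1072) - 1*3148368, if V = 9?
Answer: -1580501085/502 ≈ -3.1484e+6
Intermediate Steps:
o = -1/502 (o = 1/(-502) = -1/502 ≈ -0.0019920)
L(Y, S) = -19*Y - 19*S*Y (L(Y, S) = (Y + S*Y)*(-19) = -19*Y - 19*S*Y)
L(o - V*0*I, -1072) - 1*3148368 = -19*(-1/502 - 9*0*4)*(1 - 1072) - 1*3148368 = -19*(-1/502 - 0*4)*(-1071) - 3148368 = -19*(-1/502 - 1*0)*(-1071) - 3148368 = -19*(-1/502 + 0)*(-1071) - 3148368 = -19*(-1/502)*(-1071) - 3148368 = -20349/502 - 3148368 = -1580501085/502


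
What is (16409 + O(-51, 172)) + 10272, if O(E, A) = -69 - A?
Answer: 26440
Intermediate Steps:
(16409 + O(-51, 172)) + 10272 = (16409 + (-69 - 1*172)) + 10272 = (16409 + (-69 - 172)) + 10272 = (16409 - 241) + 10272 = 16168 + 10272 = 26440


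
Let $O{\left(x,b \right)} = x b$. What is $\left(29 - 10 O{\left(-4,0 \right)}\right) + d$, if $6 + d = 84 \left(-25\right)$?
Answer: $-2077$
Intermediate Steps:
$d = -2106$ ($d = -6 + 84 \left(-25\right) = -6 - 2100 = -2106$)
$O{\left(x,b \right)} = b x$
$\left(29 - 10 O{\left(-4,0 \right)}\right) + d = \left(29 - 10 \cdot 0 \left(-4\right)\right) - 2106 = \left(29 - 0\right) - 2106 = \left(29 + 0\right) - 2106 = 29 - 2106 = -2077$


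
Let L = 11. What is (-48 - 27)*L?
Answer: -825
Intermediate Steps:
(-48 - 27)*L = (-48 - 27)*11 = -75*11 = -825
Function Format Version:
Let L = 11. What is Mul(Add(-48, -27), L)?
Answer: -825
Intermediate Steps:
Mul(Add(-48, -27), L) = Mul(Add(-48, -27), 11) = Mul(-75, 11) = -825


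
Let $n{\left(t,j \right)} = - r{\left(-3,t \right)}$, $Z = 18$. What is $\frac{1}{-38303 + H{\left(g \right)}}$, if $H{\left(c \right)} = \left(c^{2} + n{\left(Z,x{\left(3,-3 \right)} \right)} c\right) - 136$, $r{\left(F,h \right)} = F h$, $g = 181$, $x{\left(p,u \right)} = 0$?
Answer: $\frac{1}{4096} \approx 0.00024414$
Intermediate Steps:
$n{\left(t,j \right)} = 3 t$ ($n{\left(t,j \right)} = - \left(-3\right) t = 3 t$)
$H{\left(c \right)} = -136 + c^{2} + 54 c$ ($H{\left(c \right)} = \left(c^{2} + 3 \cdot 18 c\right) - 136 = \left(c^{2} + 54 c\right) - 136 = -136 + c^{2} + 54 c$)
$\frac{1}{-38303 + H{\left(g \right)}} = \frac{1}{-38303 + \left(-136 + 181^{2} + 54 \cdot 181\right)} = \frac{1}{-38303 + \left(-136 + 32761 + 9774\right)} = \frac{1}{-38303 + 42399} = \frac{1}{4096}$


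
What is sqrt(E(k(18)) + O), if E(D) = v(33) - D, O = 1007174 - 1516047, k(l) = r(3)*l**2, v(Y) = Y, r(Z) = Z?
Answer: 2*I*sqrt(127453) ≈ 714.01*I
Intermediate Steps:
k(l) = 3*l**2
O = -508873
E(D) = 33 - D
sqrt(E(k(18)) + O) = sqrt((33 - 3*18**2) - 508873) = sqrt((33 - 3*324) - 508873) = sqrt((33 - 1*972) - 508873) = sqrt((33 - 972) - 508873) = sqrt(-939 - 508873) = sqrt(-509812) = 2*I*sqrt(127453)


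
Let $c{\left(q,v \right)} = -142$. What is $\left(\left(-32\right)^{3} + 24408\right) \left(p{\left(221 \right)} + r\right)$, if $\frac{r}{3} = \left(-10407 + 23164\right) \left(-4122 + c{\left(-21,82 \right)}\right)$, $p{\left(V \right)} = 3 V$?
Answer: $1364242325160$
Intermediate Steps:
$r = -163187544$ ($r = 3 \left(-10407 + 23164\right) \left(-4122 - 142\right) = 3 \cdot 12757 \left(-4264\right) = 3 \left(-54395848\right) = -163187544$)
$\left(\left(-32\right)^{3} + 24408\right) \left(p{\left(221 \right)} + r\right) = \left(\left(-32\right)^{3} + 24408\right) \left(3 \cdot 221 - 163187544\right) = \left(-32768 + 24408\right) \left(663 - 163187544\right) = \left(-8360\right) \left(-163186881\right) = 1364242325160$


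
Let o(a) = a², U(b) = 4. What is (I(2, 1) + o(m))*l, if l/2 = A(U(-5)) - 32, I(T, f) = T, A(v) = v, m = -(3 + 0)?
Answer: -616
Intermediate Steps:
m = -3 (m = -1*3 = -3)
l = -56 (l = 2*(4 - 32) = 2*(-28) = -56)
(I(2, 1) + o(m))*l = (2 + (-3)²)*(-56) = (2 + 9)*(-56) = 11*(-56) = -616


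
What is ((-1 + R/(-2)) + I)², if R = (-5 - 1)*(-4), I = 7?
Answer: 36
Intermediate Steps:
R = 24 (R = -6*(-4) = 24)
((-1 + R/(-2)) + I)² = ((-1 + 24/(-2)) + 7)² = ((-1 + 24*(-½)) + 7)² = ((-1 - 12) + 7)² = (-13 + 7)² = (-6)² = 36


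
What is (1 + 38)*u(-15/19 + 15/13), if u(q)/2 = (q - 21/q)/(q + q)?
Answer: -5516719/900 ≈ -6129.7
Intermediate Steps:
u(q) = (q - 21/q)/q (u(q) = 2*((q - 21/q)/(q + q)) = 2*((q - 21/q)/((2*q))) = 2*((q - 21/q)*(1/(2*q))) = 2*((q - 21/q)/(2*q)) = (q - 21/q)/q)
(1 + 38)*u(-15/19 + 15/13) = (1 + 38)*(1 - 21/(-15/19 + 15/13)**2) = 39*(1 - 21/(-15*1/19 + 15*(1/13))**2) = 39*(1 - 21/(-15/19 + 15/13)**2) = 39*(1 - 21/(90/247)**2) = 39*(1 - 21*61009/8100) = 39*(1 - 427063/2700) = 39*(-424363/2700) = -5516719/900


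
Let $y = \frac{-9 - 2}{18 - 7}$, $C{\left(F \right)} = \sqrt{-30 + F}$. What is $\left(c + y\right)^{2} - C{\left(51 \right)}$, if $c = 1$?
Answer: $- \sqrt{21} \approx -4.5826$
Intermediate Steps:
$y = -1$ ($y = - \frac{11}{11} = \left(-11\right) \frac{1}{11} = -1$)
$\left(c + y\right)^{2} - C{\left(51 \right)} = \left(1 - 1\right)^{2} - \sqrt{-30 + 51} = 0^{2} - \sqrt{21} = 0 - \sqrt{21} = - \sqrt{21}$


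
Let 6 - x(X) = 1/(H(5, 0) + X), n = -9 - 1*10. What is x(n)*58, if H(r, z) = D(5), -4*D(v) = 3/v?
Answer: 134444/383 ≈ 351.03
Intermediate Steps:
D(v) = -3/(4*v)
n = -19 (n = -9 - 10 = -19)
H(r, z) = -3/20 (H(r, z) = -3/4/5 = -3/4*1/5 = -3/20)
x(X) = 6 - 1/(-3/20 + X)
x(n)*58 = (2*(-19 + 60*(-19))/(-3 + 20*(-19)))*58 = (2*(-19 - 1140)/(-3 - 380))*58 = (2*(-1159)/(-383))*58 = (2*(-1/383)*(-1159))*58 = (2318/383)*58 = 134444/383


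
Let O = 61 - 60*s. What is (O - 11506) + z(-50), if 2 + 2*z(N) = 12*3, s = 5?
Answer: -11728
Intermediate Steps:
O = -239 (O = 61 - 60*5 = 61 - 300 = -239)
z(N) = 17 (z(N) = -1 + (12*3)/2 = -1 + (1/2)*36 = -1 + 18 = 17)
(O - 11506) + z(-50) = (-239 - 11506) + 17 = -11745 + 17 = -11728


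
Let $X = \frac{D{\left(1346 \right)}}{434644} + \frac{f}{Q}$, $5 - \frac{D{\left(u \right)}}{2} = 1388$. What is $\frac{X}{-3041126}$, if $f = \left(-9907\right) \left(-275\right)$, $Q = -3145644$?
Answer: $\frac{298213957751}{1039483697693702184} \approx 2.8689 \cdot 10^{-7}$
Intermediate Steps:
$D{\left(u \right)} = -2766$ ($D{\left(u \right)} = 10 - 2776 = -2766$)
$f = 2724425$
$X = - \frac{298213957751}{341808822684}$ ($X = - \frac{2766}{434644} + \frac{2724425}{-3145644} = \left(-2766\right) \frac{1}{434644} + 2724425 \left(- \frac{1}{3145644}\right) = - \frac{1383}{217322} - \frac{2724425}{3145644} = - \frac{298213957751}{341808822684} \approx -0.87246$)
$\frac{X}{-3041126} = - \frac{298213957751}{341808822684 \left(-3041126\right)} = \left(- \frac{298213957751}{341808822684}\right) \left(- \frac{1}{3041126}\right) = \frac{298213957751}{1039483697693702184}$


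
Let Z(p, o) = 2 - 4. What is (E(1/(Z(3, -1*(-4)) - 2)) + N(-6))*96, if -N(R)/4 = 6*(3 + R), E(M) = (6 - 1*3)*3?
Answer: 7776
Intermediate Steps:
Z(p, o) = -2
E(M) = 9 (E(M) = (6 - 3)*3 = 3*3 = 9)
N(R) = -72 - 24*R (N(R) = -24*(3 + R) = -4*(18 + 6*R) = -72 - 24*R)
(E(1/(Z(3, -1*(-4)) - 2)) + N(-6))*96 = (9 + (-72 - 24*(-6)))*96 = (9 + (-72 + 144))*96 = (9 + 72)*96 = 81*96 = 7776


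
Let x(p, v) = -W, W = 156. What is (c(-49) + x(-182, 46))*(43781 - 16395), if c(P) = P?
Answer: -5614130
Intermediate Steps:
x(p, v) = -156 (x(p, v) = -1*156 = -156)
(c(-49) + x(-182, 46))*(43781 - 16395) = (-49 - 156)*(43781 - 16395) = -205*27386 = -5614130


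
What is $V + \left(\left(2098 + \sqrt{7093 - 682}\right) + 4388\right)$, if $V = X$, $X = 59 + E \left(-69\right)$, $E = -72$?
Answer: $11513 + \sqrt{6411} \approx 11593.0$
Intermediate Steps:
$X = 5027$ ($X = 59 - -4968 = 59 + 4968 = 5027$)
$V = 5027$
$V + \left(\left(2098 + \sqrt{7093 - 682}\right) + 4388\right) = 5027 + \left(\left(2098 + \sqrt{7093 - 682}\right) + 4388\right) = 5027 + \left(\left(2098 + \sqrt{6411}\right) + 4388\right) = 5027 + \left(6486 + \sqrt{6411}\right) = 11513 + \sqrt{6411}$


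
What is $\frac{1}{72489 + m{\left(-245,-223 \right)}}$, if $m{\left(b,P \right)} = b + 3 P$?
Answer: $\frac{1}{71575} \approx 1.3971 \cdot 10^{-5}$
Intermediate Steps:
$\frac{1}{72489 + m{\left(-245,-223 \right)}} = \frac{1}{72489 + \left(-245 + 3 \left(-223\right)\right)} = \frac{1}{72489 - 914} = \frac{1}{71575}$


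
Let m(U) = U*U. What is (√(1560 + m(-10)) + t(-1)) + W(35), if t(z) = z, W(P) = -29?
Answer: -30 + 2*√415 ≈ 10.743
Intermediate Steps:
m(U) = U²
(√(1560 + m(-10)) + t(-1)) + W(35) = (√(1560 + (-10)²) - 1) - 29 = (√(1560 + 100) - 1) - 29 = (√1660 - 1) - 29 = (2*√415 - 1) - 29 = (-1 + 2*√415) - 29 = -30 + 2*√415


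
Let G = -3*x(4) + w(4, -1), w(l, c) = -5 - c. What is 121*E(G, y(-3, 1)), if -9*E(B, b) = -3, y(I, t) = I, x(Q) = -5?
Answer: 121/3 ≈ 40.333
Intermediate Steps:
G = 11 (G = -3*(-5) + (-5 - 1*(-1)) = 15 + (-5 + 1) = 15 - 4 = 11)
E(B, b) = 1/3 (E(B, b) = -1/9*(-3) = 1/3)
121*E(G, y(-3, 1)) = 121*(1/3) = 121/3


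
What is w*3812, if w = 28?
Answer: 106736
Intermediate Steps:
w*3812 = 28*3812 = 106736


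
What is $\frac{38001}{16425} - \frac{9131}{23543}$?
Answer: $\frac{248226956}{128897925} \approx 1.9258$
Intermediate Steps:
$\frac{38001}{16425} - \frac{9131}{23543} = 38001 \cdot \frac{1}{16425} - \frac{9131}{23543} = \frac{12667}{5475} - \frac{9131}{23543} = \frac{248226956}{128897925}$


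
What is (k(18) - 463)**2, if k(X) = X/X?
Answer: 213444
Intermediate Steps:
k(X) = 1
(k(18) - 463)**2 = (1 - 463)**2 = (-462)**2 = 213444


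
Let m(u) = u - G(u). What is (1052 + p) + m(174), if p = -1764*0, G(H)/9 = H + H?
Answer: -1906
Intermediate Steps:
G(H) = 18*H (G(H) = 9*(H + H) = 9*(2*H) = 18*H)
p = 0
m(u) = -17*u (m(u) = u - 18*u = -17*u)
(1052 + p) + m(174) = (1052 + 0) - 17*174 = 1052 - 2958 = -1906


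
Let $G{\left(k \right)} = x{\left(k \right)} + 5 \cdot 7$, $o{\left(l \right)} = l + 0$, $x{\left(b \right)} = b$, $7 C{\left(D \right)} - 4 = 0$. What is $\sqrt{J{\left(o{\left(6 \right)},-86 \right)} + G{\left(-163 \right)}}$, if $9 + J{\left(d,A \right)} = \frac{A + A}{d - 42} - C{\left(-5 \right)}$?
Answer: $\frac{i \sqrt{58562}}{21} \approx 11.524 i$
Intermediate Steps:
$C{\left(D \right)} = \frac{4}{7}$ ($C{\left(D \right)} = \frac{4}{7} + \frac{1}{7} \cdot 0 = \frac{4}{7} + 0 = \frac{4}{7}$)
$o{\left(l \right)} = l$
$J{\left(d,A \right)} = - \frac{67}{7} + \frac{2 A}{-42 + d}$ ($J{\left(d,A \right)} = -9 + \left(\frac{A + A}{d - 42} - \frac{4}{7}\right) = -9 + \left(\frac{2 A}{-42 + d} - \frac{4}{7}\right) = -9 + \left(- \frac{4}{7} + \frac{2 A}{-42 + d}\right) = - \frac{67}{7} + \frac{2 A}{-42 + d}$)
$G{\left(k \right)} = 35 + k$ ($G{\left(k \right)} = k + 5 \cdot 7 = k + 35 = 35 + k$)
$\sqrt{J{\left(o{\left(6 \right)},-86 \right)} + G{\left(-163 \right)}} = \sqrt{\frac{2814 - 402 + 14 \left(-86\right)}{7 \left(-42 + 6\right)} + \left(35 - 163\right)} = \sqrt{\frac{2814 - 402 - 1204}{7 \left(-36\right)} - 128} = \sqrt{\frac{1}{7} \left(- \frac{1}{36}\right) 1208 - 128} = \sqrt{- \frac{302}{63} - 128} = \sqrt{- \frac{8366}{63}} = \frac{i \sqrt{58562}}{21}$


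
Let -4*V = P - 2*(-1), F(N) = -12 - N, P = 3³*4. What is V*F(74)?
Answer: 2365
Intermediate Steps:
P = 108 (P = 27*4 = 108)
V = -55/2 (V = -(108 - 2*(-1))/4 = -(108 - 1*(-2))/4 = -(108 + 2)/4 = -¼*110 = -55/2 ≈ -27.500)
V*F(74) = -55*(-12 - 1*74)/2 = -55*(-12 - 74)/2 = -55/2*(-86) = 2365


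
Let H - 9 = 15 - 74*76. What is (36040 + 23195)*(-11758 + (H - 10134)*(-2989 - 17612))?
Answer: 19199507412360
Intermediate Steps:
H = -5600 (H = 9 + (15 - 74*76) = 9 + (15 - 5624) = 9 - 5609 = -5600)
(36040 + 23195)*(-11758 + (H - 10134)*(-2989 - 17612)) = (36040 + 23195)*(-11758 + (-5600 - 10134)*(-2989 - 17612)) = 59235*(-11758 - 15734*(-20601)) = 59235*(-11758 + 324136134) = 59235*324124376 = 19199507412360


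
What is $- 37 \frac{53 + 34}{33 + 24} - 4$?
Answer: $- \frac{1149}{19} \approx -60.474$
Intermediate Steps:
$- 37 \frac{53 + 34}{33 + 24} - 4 = - 37 \cdot \frac{87}{57} - 4 = - 37 \cdot 87 \cdot \frac{1}{57} - 4 = \left(-37\right) \frac{29}{19} - 4 = - \frac{1073}{19} - 4 = - \frac{1149}{19}$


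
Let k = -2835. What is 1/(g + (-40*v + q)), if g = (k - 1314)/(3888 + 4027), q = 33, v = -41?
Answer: 7915/13237646 ≈ 0.00059792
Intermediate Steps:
g = -4149/7915 (g = (-2835 - 1314)/(3888 + 4027) = -4149/7915 ≈ -0.52419)
1/(g + (-40*v + q)) = 1/(-4149/7915 + (-40*(-41) + 33)) = 1/(-4149/7915 + (1640 + 33)) = 1/(-4149/7915 + 1673) = 1/(13237646/7915) = 7915/13237646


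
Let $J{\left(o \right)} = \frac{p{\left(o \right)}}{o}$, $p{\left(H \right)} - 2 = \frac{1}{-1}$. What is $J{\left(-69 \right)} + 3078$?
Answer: $\frac{212381}{69} \approx 3078.0$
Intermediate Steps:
$p{\left(H \right)} = 1$ ($p{\left(H \right)} = 2 + \frac{1}{-1} = 2 - 1 = 1$)
$J{\left(o \right)} = \frac{1}{o}$ ($J{\left(o \right)} = 1 \frac{1}{o} = \frac{1}{o}$)
$J{\left(-69 \right)} + 3078 = \frac{1}{-69} + 3078 = - \frac{1}{69} + 3078 = \frac{212381}{69}$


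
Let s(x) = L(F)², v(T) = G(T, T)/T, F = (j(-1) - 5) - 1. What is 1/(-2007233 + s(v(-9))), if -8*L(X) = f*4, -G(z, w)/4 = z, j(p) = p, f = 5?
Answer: -4/8028907 ≈ -4.9820e-7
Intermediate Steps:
G(z, w) = -4*z
F = -7 (F = (-1 - 5) - 1 = -6 - 1 = -7)
v(T) = -4 (v(T) = (-4*T)/T = -4)
L(X) = -5/2 (L(X) = -5*4/8 = -⅛*20 = -5/2)
s(x) = 25/4 (s(x) = (-5/2)² = 25/4)
1/(-2007233 + s(v(-9))) = 1/(-2007233 + 25/4) = 1/(-8028907/4) = -4/8028907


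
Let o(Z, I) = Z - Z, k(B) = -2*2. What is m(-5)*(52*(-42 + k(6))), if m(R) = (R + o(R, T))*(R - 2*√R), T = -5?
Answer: -59800 - 23920*I*√5 ≈ -59800.0 - 53487.0*I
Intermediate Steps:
k(B) = -4
o(Z, I) = 0
m(R) = R*(R - 2*√R) (m(R) = (R + 0)*(R - 2*√R) = R*(R - 2*√R))
m(-5)*(52*(-42 + k(6))) = ((-5)² - (-10)*I*√5)*(52*(-42 - 4)) = (25 - (-10)*I*√5)*(52*(-46)) = (25 + 10*I*√5)*(-2392) = -59800 - 23920*I*√5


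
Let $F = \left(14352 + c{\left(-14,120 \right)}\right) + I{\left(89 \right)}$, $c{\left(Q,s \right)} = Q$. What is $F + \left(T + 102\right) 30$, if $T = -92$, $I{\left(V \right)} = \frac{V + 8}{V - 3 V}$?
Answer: $\frac{2605467}{178} \approx 14637.0$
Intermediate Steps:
$I{\left(V \right)} = - \frac{8 + V}{2 V}$ ($I{\left(V \right)} = \frac{8 + V}{\left(-2\right) V} = \left(8 + V\right) \left(- \frac{1}{2 V}\right) = - \frac{8 + V}{2 V}$)
$F = \frac{2552067}{178}$ ($F = \left(14352 - 14\right) + \frac{-8 - 89}{2 \cdot 89} = 14338 + \frac{1}{2} \cdot \frac{1}{89} \left(-8 - 89\right) = 14338 + \frac{1}{2} \cdot \frac{1}{89} \left(-97\right) = 14338 - \frac{97}{178} = \frac{2552067}{178} \approx 14337.0$)
$F + \left(T + 102\right) 30 = \frac{2552067}{178} + \left(-92 + 102\right) 30 = \frac{2552067}{178} + 10 \cdot 30 = \frac{2552067}{178} + 300 = \frac{2605467}{178}$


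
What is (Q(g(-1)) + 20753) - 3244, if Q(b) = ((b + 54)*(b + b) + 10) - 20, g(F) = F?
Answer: 17393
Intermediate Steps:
Q(b) = -10 + 2*b*(54 + b) (Q(b) = ((54 + b)*(2*b) + 10) - 20 = (2*b*(54 + b) + 10) - 20 = (10 + 2*b*(54 + b)) - 20 = -10 + 2*b*(54 + b))
(Q(g(-1)) + 20753) - 3244 = ((-10 + 2*(-1)² + 108*(-1)) + 20753) - 3244 = ((-10 + 2*1 - 108) + 20753) - 3244 = ((-10 + 2 - 108) + 20753) - 3244 = (-116 + 20753) - 3244 = 20637 - 3244 = 17393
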